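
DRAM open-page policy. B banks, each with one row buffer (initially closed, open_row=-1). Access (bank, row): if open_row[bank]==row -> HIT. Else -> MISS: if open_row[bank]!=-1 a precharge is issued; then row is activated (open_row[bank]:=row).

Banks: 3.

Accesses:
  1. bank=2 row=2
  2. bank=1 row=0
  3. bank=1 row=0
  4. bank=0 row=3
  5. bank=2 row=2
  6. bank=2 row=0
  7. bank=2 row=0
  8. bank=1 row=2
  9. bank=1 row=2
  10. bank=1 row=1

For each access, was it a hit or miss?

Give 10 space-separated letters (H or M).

Acc 1: bank2 row2 -> MISS (open row2); precharges=0
Acc 2: bank1 row0 -> MISS (open row0); precharges=0
Acc 3: bank1 row0 -> HIT
Acc 4: bank0 row3 -> MISS (open row3); precharges=0
Acc 5: bank2 row2 -> HIT
Acc 6: bank2 row0 -> MISS (open row0); precharges=1
Acc 7: bank2 row0 -> HIT
Acc 8: bank1 row2 -> MISS (open row2); precharges=2
Acc 9: bank1 row2 -> HIT
Acc 10: bank1 row1 -> MISS (open row1); precharges=3

Answer: M M H M H M H M H M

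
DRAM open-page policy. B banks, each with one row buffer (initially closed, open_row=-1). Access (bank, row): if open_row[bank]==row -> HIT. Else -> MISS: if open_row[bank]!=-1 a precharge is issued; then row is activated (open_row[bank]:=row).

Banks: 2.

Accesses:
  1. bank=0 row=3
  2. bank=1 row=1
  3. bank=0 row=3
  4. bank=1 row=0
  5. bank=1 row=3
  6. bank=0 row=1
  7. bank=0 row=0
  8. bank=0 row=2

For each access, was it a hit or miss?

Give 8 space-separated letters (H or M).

Answer: M M H M M M M M

Derivation:
Acc 1: bank0 row3 -> MISS (open row3); precharges=0
Acc 2: bank1 row1 -> MISS (open row1); precharges=0
Acc 3: bank0 row3 -> HIT
Acc 4: bank1 row0 -> MISS (open row0); precharges=1
Acc 5: bank1 row3 -> MISS (open row3); precharges=2
Acc 6: bank0 row1 -> MISS (open row1); precharges=3
Acc 7: bank0 row0 -> MISS (open row0); precharges=4
Acc 8: bank0 row2 -> MISS (open row2); precharges=5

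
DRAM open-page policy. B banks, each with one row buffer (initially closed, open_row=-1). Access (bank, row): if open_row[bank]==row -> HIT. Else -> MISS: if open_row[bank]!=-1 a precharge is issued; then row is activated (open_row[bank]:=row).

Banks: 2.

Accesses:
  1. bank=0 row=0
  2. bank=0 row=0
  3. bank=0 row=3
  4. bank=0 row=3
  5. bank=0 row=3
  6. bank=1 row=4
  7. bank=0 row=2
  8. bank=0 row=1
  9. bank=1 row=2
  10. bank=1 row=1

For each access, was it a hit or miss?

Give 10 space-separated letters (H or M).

Acc 1: bank0 row0 -> MISS (open row0); precharges=0
Acc 2: bank0 row0 -> HIT
Acc 3: bank0 row3 -> MISS (open row3); precharges=1
Acc 4: bank0 row3 -> HIT
Acc 5: bank0 row3 -> HIT
Acc 6: bank1 row4 -> MISS (open row4); precharges=1
Acc 7: bank0 row2 -> MISS (open row2); precharges=2
Acc 8: bank0 row1 -> MISS (open row1); precharges=3
Acc 9: bank1 row2 -> MISS (open row2); precharges=4
Acc 10: bank1 row1 -> MISS (open row1); precharges=5

Answer: M H M H H M M M M M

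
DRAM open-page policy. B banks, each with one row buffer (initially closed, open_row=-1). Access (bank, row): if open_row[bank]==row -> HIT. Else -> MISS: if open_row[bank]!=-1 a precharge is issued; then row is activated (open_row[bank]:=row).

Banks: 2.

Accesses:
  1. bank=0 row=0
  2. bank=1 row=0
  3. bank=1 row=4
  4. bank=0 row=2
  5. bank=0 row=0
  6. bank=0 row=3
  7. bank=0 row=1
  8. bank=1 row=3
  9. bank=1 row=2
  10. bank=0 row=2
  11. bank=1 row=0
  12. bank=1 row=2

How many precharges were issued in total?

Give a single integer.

Acc 1: bank0 row0 -> MISS (open row0); precharges=0
Acc 2: bank1 row0 -> MISS (open row0); precharges=0
Acc 3: bank1 row4 -> MISS (open row4); precharges=1
Acc 4: bank0 row2 -> MISS (open row2); precharges=2
Acc 5: bank0 row0 -> MISS (open row0); precharges=3
Acc 6: bank0 row3 -> MISS (open row3); precharges=4
Acc 7: bank0 row1 -> MISS (open row1); precharges=5
Acc 8: bank1 row3 -> MISS (open row3); precharges=6
Acc 9: bank1 row2 -> MISS (open row2); precharges=7
Acc 10: bank0 row2 -> MISS (open row2); precharges=8
Acc 11: bank1 row0 -> MISS (open row0); precharges=9
Acc 12: bank1 row2 -> MISS (open row2); precharges=10

Answer: 10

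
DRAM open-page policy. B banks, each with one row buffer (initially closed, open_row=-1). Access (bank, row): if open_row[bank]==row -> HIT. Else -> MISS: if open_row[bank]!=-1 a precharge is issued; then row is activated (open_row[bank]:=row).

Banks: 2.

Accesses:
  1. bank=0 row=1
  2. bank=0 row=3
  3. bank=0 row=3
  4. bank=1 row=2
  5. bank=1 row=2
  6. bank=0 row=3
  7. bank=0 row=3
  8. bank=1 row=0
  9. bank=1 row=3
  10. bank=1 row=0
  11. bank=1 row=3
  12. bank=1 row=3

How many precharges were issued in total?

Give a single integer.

Acc 1: bank0 row1 -> MISS (open row1); precharges=0
Acc 2: bank0 row3 -> MISS (open row3); precharges=1
Acc 3: bank0 row3 -> HIT
Acc 4: bank1 row2 -> MISS (open row2); precharges=1
Acc 5: bank1 row2 -> HIT
Acc 6: bank0 row3 -> HIT
Acc 7: bank0 row3 -> HIT
Acc 8: bank1 row0 -> MISS (open row0); precharges=2
Acc 9: bank1 row3 -> MISS (open row3); precharges=3
Acc 10: bank1 row0 -> MISS (open row0); precharges=4
Acc 11: bank1 row3 -> MISS (open row3); precharges=5
Acc 12: bank1 row3 -> HIT

Answer: 5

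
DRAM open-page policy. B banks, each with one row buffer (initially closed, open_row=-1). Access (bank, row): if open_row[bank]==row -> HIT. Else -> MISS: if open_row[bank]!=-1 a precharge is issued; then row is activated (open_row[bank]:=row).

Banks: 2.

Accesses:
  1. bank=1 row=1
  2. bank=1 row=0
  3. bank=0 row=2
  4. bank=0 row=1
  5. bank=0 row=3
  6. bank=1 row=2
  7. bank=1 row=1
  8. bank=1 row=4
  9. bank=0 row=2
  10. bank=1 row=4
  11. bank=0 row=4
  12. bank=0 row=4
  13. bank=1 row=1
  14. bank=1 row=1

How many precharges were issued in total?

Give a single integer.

Acc 1: bank1 row1 -> MISS (open row1); precharges=0
Acc 2: bank1 row0 -> MISS (open row0); precharges=1
Acc 3: bank0 row2 -> MISS (open row2); precharges=1
Acc 4: bank0 row1 -> MISS (open row1); precharges=2
Acc 5: bank0 row3 -> MISS (open row3); precharges=3
Acc 6: bank1 row2 -> MISS (open row2); precharges=4
Acc 7: bank1 row1 -> MISS (open row1); precharges=5
Acc 8: bank1 row4 -> MISS (open row4); precharges=6
Acc 9: bank0 row2 -> MISS (open row2); precharges=7
Acc 10: bank1 row4 -> HIT
Acc 11: bank0 row4 -> MISS (open row4); precharges=8
Acc 12: bank0 row4 -> HIT
Acc 13: bank1 row1 -> MISS (open row1); precharges=9
Acc 14: bank1 row1 -> HIT

Answer: 9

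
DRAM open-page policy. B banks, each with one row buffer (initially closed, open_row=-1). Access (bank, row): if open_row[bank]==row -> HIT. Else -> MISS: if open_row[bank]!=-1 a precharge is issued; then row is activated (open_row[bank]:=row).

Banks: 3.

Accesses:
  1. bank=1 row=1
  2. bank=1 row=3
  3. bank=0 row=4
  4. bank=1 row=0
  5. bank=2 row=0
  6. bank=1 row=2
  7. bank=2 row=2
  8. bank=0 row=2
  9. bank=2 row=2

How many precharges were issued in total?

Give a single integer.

Acc 1: bank1 row1 -> MISS (open row1); precharges=0
Acc 2: bank1 row3 -> MISS (open row3); precharges=1
Acc 3: bank0 row4 -> MISS (open row4); precharges=1
Acc 4: bank1 row0 -> MISS (open row0); precharges=2
Acc 5: bank2 row0 -> MISS (open row0); precharges=2
Acc 6: bank1 row2 -> MISS (open row2); precharges=3
Acc 7: bank2 row2 -> MISS (open row2); precharges=4
Acc 8: bank0 row2 -> MISS (open row2); precharges=5
Acc 9: bank2 row2 -> HIT

Answer: 5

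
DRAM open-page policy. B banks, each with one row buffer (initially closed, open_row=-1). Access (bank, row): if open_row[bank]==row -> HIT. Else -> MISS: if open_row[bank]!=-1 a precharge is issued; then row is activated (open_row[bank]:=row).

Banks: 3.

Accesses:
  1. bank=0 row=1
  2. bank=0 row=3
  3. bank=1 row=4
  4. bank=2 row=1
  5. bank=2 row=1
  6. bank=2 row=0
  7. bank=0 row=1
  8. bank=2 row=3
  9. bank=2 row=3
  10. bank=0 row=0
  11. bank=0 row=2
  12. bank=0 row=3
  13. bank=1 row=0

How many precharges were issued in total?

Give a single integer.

Answer: 8

Derivation:
Acc 1: bank0 row1 -> MISS (open row1); precharges=0
Acc 2: bank0 row3 -> MISS (open row3); precharges=1
Acc 3: bank1 row4 -> MISS (open row4); precharges=1
Acc 4: bank2 row1 -> MISS (open row1); precharges=1
Acc 5: bank2 row1 -> HIT
Acc 6: bank2 row0 -> MISS (open row0); precharges=2
Acc 7: bank0 row1 -> MISS (open row1); precharges=3
Acc 8: bank2 row3 -> MISS (open row3); precharges=4
Acc 9: bank2 row3 -> HIT
Acc 10: bank0 row0 -> MISS (open row0); precharges=5
Acc 11: bank0 row2 -> MISS (open row2); precharges=6
Acc 12: bank0 row3 -> MISS (open row3); precharges=7
Acc 13: bank1 row0 -> MISS (open row0); precharges=8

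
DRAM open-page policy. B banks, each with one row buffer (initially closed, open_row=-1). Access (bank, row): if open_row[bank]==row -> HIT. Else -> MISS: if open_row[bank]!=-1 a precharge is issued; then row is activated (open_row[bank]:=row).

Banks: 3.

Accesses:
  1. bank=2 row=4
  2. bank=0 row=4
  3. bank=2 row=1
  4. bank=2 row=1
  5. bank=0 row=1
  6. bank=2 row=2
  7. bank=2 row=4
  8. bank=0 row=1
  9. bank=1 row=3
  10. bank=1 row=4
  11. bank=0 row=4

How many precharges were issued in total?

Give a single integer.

Answer: 6

Derivation:
Acc 1: bank2 row4 -> MISS (open row4); precharges=0
Acc 2: bank0 row4 -> MISS (open row4); precharges=0
Acc 3: bank2 row1 -> MISS (open row1); precharges=1
Acc 4: bank2 row1 -> HIT
Acc 5: bank0 row1 -> MISS (open row1); precharges=2
Acc 6: bank2 row2 -> MISS (open row2); precharges=3
Acc 7: bank2 row4 -> MISS (open row4); precharges=4
Acc 8: bank0 row1 -> HIT
Acc 9: bank1 row3 -> MISS (open row3); precharges=4
Acc 10: bank1 row4 -> MISS (open row4); precharges=5
Acc 11: bank0 row4 -> MISS (open row4); precharges=6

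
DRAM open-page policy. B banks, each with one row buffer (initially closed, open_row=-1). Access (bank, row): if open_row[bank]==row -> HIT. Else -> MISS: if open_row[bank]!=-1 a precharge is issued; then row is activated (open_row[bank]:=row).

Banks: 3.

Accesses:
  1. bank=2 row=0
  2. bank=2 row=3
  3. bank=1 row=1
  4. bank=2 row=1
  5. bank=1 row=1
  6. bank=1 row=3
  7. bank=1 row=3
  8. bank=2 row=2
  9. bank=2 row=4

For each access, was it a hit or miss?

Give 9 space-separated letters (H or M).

Acc 1: bank2 row0 -> MISS (open row0); precharges=0
Acc 2: bank2 row3 -> MISS (open row3); precharges=1
Acc 3: bank1 row1 -> MISS (open row1); precharges=1
Acc 4: bank2 row1 -> MISS (open row1); precharges=2
Acc 5: bank1 row1 -> HIT
Acc 6: bank1 row3 -> MISS (open row3); precharges=3
Acc 7: bank1 row3 -> HIT
Acc 8: bank2 row2 -> MISS (open row2); precharges=4
Acc 9: bank2 row4 -> MISS (open row4); precharges=5

Answer: M M M M H M H M M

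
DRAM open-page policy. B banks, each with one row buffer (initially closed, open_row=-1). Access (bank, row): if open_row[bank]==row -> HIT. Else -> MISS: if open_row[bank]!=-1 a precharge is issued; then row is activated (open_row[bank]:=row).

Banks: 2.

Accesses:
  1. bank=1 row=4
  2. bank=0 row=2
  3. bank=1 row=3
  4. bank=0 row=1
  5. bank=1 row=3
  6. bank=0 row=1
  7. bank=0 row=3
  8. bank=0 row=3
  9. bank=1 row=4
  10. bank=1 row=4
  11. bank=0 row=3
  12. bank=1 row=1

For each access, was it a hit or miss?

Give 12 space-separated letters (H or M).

Answer: M M M M H H M H M H H M

Derivation:
Acc 1: bank1 row4 -> MISS (open row4); precharges=0
Acc 2: bank0 row2 -> MISS (open row2); precharges=0
Acc 3: bank1 row3 -> MISS (open row3); precharges=1
Acc 4: bank0 row1 -> MISS (open row1); precharges=2
Acc 5: bank1 row3 -> HIT
Acc 6: bank0 row1 -> HIT
Acc 7: bank0 row3 -> MISS (open row3); precharges=3
Acc 8: bank0 row3 -> HIT
Acc 9: bank1 row4 -> MISS (open row4); precharges=4
Acc 10: bank1 row4 -> HIT
Acc 11: bank0 row3 -> HIT
Acc 12: bank1 row1 -> MISS (open row1); precharges=5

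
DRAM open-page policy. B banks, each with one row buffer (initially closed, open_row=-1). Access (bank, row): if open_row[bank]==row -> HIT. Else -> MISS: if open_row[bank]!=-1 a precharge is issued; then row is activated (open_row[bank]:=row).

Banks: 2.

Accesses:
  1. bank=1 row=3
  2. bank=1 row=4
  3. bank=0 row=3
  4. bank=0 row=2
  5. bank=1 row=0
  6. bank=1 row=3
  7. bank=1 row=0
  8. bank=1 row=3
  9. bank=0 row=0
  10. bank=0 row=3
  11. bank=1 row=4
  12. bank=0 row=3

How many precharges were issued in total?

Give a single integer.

Acc 1: bank1 row3 -> MISS (open row3); precharges=0
Acc 2: bank1 row4 -> MISS (open row4); precharges=1
Acc 3: bank0 row3 -> MISS (open row3); precharges=1
Acc 4: bank0 row2 -> MISS (open row2); precharges=2
Acc 5: bank1 row0 -> MISS (open row0); precharges=3
Acc 6: bank1 row3 -> MISS (open row3); precharges=4
Acc 7: bank1 row0 -> MISS (open row0); precharges=5
Acc 8: bank1 row3 -> MISS (open row3); precharges=6
Acc 9: bank0 row0 -> MISS (open row0); precharges=7
Acc 10: bank0 row3 -> MISS (open row3); precharges=8
Acc 11: bank1 row4 -> MISS (open row4); precharges=9
Acc 12: bank0 row3 -> HIT

Answer: 9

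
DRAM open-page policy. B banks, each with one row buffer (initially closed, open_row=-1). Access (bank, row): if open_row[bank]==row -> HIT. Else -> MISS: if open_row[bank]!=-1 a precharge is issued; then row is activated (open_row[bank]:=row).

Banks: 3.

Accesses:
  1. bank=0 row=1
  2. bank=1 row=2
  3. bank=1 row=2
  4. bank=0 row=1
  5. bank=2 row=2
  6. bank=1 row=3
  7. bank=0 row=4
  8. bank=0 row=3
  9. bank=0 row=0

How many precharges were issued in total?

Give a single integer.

Answer: 4

Derivation:
Acc 1: bank0 row1 -> MISS (open row1); precharges=0
Acc 2: bank1 row2 -> MISS (open row2); precharges=0
Acc 3: bank1 row2 -> HIT
Acc 4: bank0 row1 -> HIT
Acc 5: bank2 row2 -> MISS (open row2); precharges=0
Acc 6: bank1 row3 -> MISS (open row3); precharges=1
Acc 7: bank0 row4 -> MISS (open row4); precharges=2
Acc 8: bank0 row3 -> MISS (open row3); precharges=3
Acc 9: bank0 row0 -> MISS (open row0); precharges=4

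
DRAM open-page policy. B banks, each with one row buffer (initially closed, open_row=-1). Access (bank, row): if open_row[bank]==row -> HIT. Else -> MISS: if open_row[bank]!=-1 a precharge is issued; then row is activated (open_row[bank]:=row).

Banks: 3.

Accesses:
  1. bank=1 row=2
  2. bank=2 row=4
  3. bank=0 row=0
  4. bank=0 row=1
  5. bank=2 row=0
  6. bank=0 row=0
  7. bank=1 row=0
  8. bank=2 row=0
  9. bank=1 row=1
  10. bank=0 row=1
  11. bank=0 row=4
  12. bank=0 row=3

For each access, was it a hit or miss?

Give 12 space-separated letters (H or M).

Answer: M M M M M M M H M M M M

Derivation:
Acc 1: bank1 row2 -> MISS (open row2); precharges=0
Acc 2: bank2 row4 -> MISS (open row4); precharges=0
Acc 3: bank0 row0 -> MISS (open row0); precharges=0
Acc 4: bank0 row1 -> MISS (open row1); precharges=1
Acc 5: bank2 row0 -> MISS (open row0); precharges=2
Acc 6: bank0 row0 -> MISS (open row0); precharges=3
Acc 7: bank1 row0 -> MISS (open row0); precharges=4
Acc 8: bank2 row0 -> HIT
Acc 9: bank1 row1 -> MISS (open row1); precharges=5
Acc 10: bank0 row1 -> MISS (open row1); precharges=6
Acc 11: bank0 row4 -> MISS (open row4); precharges=7
Acc 12: bank0 row3 -> MISS (open row3); precharges=8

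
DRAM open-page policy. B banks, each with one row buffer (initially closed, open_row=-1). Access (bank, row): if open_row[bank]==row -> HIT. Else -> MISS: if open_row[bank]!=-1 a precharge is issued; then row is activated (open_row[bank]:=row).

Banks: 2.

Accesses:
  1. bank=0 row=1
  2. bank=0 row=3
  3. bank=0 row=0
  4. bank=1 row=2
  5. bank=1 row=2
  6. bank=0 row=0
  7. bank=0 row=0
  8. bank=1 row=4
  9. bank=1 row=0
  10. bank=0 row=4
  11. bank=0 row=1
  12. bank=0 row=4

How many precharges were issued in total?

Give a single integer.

Answer: 7

Derivation:
Acc 1: bank0 row1 -> MISS (open row1); precharges=0
Acc 2: bank0 row3 -> MISS (open row3); precharges=1
Acc 3: bank0 row0 -> MISS (open row0); precharges=2
Acc 4: bank1 row2 -> MISS (open row2); precharges=2
Acc 5: bank1 row2 -> HIT
Acc 6: bank0 row0 -> HIT
Acc 7: bank0 row0 -> HIT
Acc 8: bank1 row4 -> MISS (open row4); precharges=3
Acc 9: bank1 row0 -> MISS (open row0); precharges=4
Acc 10: bank0 row4 -> MISS (open row4); precharges=5
Acc 11: bank0 row1 -> MISS (open row1); precharges=6
Acc 12: bank0 row4 -> MISS (open row4); precharges=7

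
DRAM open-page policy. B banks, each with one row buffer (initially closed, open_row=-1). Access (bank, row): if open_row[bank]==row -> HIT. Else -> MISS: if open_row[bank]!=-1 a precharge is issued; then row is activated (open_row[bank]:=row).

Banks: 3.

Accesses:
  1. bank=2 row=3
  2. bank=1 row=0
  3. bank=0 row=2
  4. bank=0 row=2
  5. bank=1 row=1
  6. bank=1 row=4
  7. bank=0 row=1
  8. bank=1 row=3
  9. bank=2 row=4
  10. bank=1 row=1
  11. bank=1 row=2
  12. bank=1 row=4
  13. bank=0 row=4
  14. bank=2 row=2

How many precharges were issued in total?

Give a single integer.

Acc 1: bank2 row3 -> MISS (open row3); precharges=0
Acc 2: bank1 row0 -> MISS (open row0); precharges=0
Acc 3: bank0 row2 -> MISS (open row2); precharges=0
Acc 4: bank0 row2 -> HIT
Acc 5: bank1 row1 -> MISS (open row1); precharges=1
Acc 6: bank1 row4 -> MISS (open row4); precharges=2
Acc 7: bank0 row1 -> MISS (open row1); precharges=3
Acc 8: bank1 row3 -> MISS (open row3); precharges=4
Acc 9: bank2 row4 -> MISS (open row4); precharges=5
Acc 10: bank1 row1 -> MISS (open row1); precharges=6
Acc 11: bank1 row2 -> MISS (open row2); precharges=7
Acc 12: bank1 row4 -> MISS (open row4); precharges=8
Acc 13: bank0 row4 -> MISS (open row4); precharges=9
Acc 14: bank2 row2 -> MISS (open row2); precharges=10

Answer: 10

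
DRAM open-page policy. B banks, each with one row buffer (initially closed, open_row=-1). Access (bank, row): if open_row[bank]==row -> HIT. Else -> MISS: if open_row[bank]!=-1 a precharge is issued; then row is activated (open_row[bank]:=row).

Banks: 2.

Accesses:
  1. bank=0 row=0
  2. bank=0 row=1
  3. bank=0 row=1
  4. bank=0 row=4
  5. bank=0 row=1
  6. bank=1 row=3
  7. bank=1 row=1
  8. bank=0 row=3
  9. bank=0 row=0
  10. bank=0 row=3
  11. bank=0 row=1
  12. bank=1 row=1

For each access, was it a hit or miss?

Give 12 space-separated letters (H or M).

Answer: M M H M M M M M M M M H

Derivation:
Acc 1: bank0 row0 -> MISS (open row0); precharges=0
Acc 2: bank0 row1 -> MISS (open row1); precharges=1
Acc 3: bank0 row1 -> HIT
Acc 4: bank0 row4 -> MISS (open row4); precharges=2
Acc 5: bank0 row1 -> MISS (open row1); precharges=3
Acc 6: bank1 row3 -> MISS (open row3); precharges=3
Acc 7: bank1 row1 -> MISS (open row1); precharges=4
Acc 8: bank0 row3 -> MISS (open row3); precharges=5
Acc 9: bank0 row0 -> MISS (open row0); precharges=6
Acc 10: bank0 row3 -> MISS (open row3); precharges=7
Acc 11: bank0 row1 -> MISS (open row1); precharges=8
Acc 12: bank1 row1 -> HIT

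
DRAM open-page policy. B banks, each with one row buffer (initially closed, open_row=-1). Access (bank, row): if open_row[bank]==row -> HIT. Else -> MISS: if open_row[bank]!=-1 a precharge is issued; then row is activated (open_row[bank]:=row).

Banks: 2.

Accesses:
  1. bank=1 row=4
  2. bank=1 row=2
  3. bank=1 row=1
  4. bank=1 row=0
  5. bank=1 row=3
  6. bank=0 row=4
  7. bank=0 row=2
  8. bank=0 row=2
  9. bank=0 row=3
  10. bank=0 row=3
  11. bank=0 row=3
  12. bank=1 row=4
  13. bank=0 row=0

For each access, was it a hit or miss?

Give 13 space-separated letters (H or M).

Answer: M M M M M M M H M H H M M

Derivation:
Acc 1: bank1 row4 -> MISS (open row4); precharges=0
Acc 2: bank1 row2 -> MISS (open row2); precharges=1
Acc 3: bank1 row1 -> MISS (open row1); precharges=2
Acc 4: bank1 row0 -> MISS (open row0); precharges=3
Acc 5: bank1 row3 -> MISS (open row3); precharges=4
Acc 6: bank0 row4 -> MISS (open row4); precharges=4
Acc 7: bank0 row2 -> MISS (open row2); precharges=5
Acc 8: bank0 row2 -> HIT
Acc 9: bank0 row3 -> MISS (open row3); precharges=6
Acc 10: bank0 row3 -> HIT
Acc 11: bank0 row3 -> HIT
Acc 12: bank1 row4 -> MISS (open row4); precharges=7
Acc 13: bank0 row0 -> MISS (open row0); precharges=8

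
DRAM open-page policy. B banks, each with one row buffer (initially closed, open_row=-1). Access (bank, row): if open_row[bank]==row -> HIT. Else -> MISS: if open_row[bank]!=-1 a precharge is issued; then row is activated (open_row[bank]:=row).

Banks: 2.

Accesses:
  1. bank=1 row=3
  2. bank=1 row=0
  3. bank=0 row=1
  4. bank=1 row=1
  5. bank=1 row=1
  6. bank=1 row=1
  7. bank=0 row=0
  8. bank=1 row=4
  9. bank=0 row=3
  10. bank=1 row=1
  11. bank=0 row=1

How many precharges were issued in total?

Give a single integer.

Answer: 7

Derivation:
Acc 1: bank1 row3 -> MISS (open row3); precharges=0
Acc 2: bank1 row0 -> MISS (open row0); precharges=1
Acc 3: bank0 row1 -> MISS (open row1); precharges=1
Acc 4: bank1 row1 -> MISS (open row1); precharges=2
Acc 5: bank1 row1 -> HIT
Acc 6: bank1 row1 -> HIT
Acc 7: bank0 row0 -> MISS (open row0); precharges=3
Acc 8: bank1 row4 -> MISS (open row4); precharges=4
Acc 9: bank0 row3 -> MISS (open row3); precharges=5
Acc 10: bank1 row1 -> MISS (open row1); precharges=6
Acc 11: bank0 row1 -> MISS (open row1); precharges=7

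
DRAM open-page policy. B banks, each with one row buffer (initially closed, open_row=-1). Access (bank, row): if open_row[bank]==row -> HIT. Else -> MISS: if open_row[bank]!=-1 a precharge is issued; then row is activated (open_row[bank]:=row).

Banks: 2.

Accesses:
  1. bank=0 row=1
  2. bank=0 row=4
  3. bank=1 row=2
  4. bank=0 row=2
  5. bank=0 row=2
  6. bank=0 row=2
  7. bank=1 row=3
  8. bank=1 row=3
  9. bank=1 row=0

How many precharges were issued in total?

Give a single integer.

Answer: 4

Derivation:
Acc 1: bank0 row1 -> MISS (open row1); precharges=0
Acc 2: bank0 row4 -> MISS (open row4); precharges=1
Acc 3: bank1 row2 -> MISS (open row2); precharges=1
Acc 4: bank0 row2 -> MISS (open row2); precharges=2
Acc 5: bank0 row2 -> HIT
Acc 6: bank0 row2 -> HIT
Acc 7: bank1 row3 -> MISS (open row3); precharges=3
Acc 8: bank1 row3 -> HIT
Acc 9: bank1 row0 -> MISS (open row0); precharges=4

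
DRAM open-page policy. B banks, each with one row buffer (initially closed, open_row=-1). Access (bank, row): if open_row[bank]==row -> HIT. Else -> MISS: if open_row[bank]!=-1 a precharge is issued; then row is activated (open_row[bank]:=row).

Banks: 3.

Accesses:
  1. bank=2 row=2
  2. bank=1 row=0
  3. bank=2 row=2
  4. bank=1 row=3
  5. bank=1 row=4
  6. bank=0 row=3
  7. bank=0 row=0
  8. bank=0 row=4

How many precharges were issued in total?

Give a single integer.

Answer: 4

Derivation:
Acc 1: bank2 row2 -> MISS (open row2); precharges=0
Acc 2: bank1 row0 -> MISS (open row0); precharges=0
Acc 3: bank2 row2 -> HIT
Acc 4: bank1 row3 -> MISS (open row3); precharges=1
Acc 5: bank1 row4 -> MISS (open row4); precharges=2
Acc 6: bank0 row3 -> MISS (open row3); precharges=2
Acc 7: bank0 row0 -> MISS (open row0); precharges=3
Acc 8: bank0 row4 -> MISS (open row4); precharges=4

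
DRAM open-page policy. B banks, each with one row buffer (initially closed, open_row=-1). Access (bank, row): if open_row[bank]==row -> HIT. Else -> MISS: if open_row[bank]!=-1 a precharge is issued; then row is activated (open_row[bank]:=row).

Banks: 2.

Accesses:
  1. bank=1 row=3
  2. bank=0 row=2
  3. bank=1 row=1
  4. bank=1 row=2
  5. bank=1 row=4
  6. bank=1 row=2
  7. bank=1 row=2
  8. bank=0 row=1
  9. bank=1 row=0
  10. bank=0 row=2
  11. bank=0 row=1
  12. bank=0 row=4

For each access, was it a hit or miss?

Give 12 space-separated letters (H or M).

Answer: M M M M M M H M M M M M

Derivation:
Acc 1: bank1 row3 -> MISS (open row3); precharges=0
Acc 2: bank0 row2 -> MISS (open row2); precharges=0
Acc 3: bank1 row1 -> MISS (open row1); precharges=1
Acc 4: bank1 row2 -> MISS (open row2); precharges=2
Acc 5: bank1 row4 -> MISS (open row4); precharges=3
Acc 6: bank1 row2 -> MISS (open row2); precharges=4
Acc 7: bank1 row2 -> HIT
Acc 8: bank0 row1 -> MISS (open row1); precharges=5
Acc 9: bank1 row0 -> MISS (open row0); precharges=6
Acc 10: bank0 row2 -> MISS (open row2); precharges=7
Acc 11: bank0 row1 -> MISS (open row1); precharges=8
Acc 12: bank0 row4 -> MISS (open row4); precharges=9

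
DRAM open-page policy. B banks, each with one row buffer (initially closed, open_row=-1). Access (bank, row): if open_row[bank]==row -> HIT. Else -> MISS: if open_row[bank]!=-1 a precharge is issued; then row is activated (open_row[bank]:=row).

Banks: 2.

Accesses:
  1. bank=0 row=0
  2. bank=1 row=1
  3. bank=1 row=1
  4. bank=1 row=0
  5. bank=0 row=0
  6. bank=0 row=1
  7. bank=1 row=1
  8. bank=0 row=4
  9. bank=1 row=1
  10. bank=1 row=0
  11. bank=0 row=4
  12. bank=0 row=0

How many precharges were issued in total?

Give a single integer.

Acc 1: bank0 row0 -> MISS (open row0); precharges=0
Acc 2: bank1 row1 -> MISS (open row1); precharges=0
Acc 3: bank1 row1 -> HIT
Acc 4: bank1 row0 -> MISS (open row0); precharges=1
Acc 5: bank0 row0 -> HIT
Acc 6: bank0 row1 -> MISS (open row1); precharges=2
Acc 7: bank1 row1 -> MISS (open row1); precharges=3
Acc 8: bank0 row4 -> MISS (open row4); precharges=4
Acc 9: bank1 row1 -> HIT
Acc 10: bank1 row0 -> MISS (open row0); precharges=5
Acc 11: bank0 row4 -> HIT
Acc 12: bank0 row0 -> MISS (open row0); precharges=6

Answer: 6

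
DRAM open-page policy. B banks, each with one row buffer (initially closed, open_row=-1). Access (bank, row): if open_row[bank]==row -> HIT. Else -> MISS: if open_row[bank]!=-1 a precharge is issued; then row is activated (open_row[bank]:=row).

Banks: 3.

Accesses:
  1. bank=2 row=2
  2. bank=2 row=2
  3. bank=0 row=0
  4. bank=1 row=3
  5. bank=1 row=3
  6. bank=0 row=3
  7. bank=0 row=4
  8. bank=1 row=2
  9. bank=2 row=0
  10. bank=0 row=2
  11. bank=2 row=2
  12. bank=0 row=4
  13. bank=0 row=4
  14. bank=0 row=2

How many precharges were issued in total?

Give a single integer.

Answer: 8

Derivation:
Acc 1: bank2 row2 -> MISS (open row2); precharges=0
Acc 2: bank2 row2 -> HIT
Acc 3: bank0 row0 -> MISS (open row0); precharges=0
Acc 4: bank1 row3 -> MISS (open row3); precharges=0
Acc 5: bank1 row3 -> HIT
Acc 6: bank0 row3 -> MISS (open row3); precharges=1
Acc 7: bank0 row4 -> MISS (open row4); precharges=2
Acc 8: bank1 row2 -> MISS (open row2); precharges=3
Acc 9: bank2 row0 -> MISS (open row0); precharges=4
Acc 10: bank0 row2 -> MISS (open row2); precharges=5
Acc 11: bank2 row2 -> MISS (open row2); precharges=6
Acc 12: bank0 row4 -> MISS (open row4); precharges=7
Acc 13: bank0 row4 -> HIT
Acc 14: bank0 row2 -> MISS (open row2); precharges=8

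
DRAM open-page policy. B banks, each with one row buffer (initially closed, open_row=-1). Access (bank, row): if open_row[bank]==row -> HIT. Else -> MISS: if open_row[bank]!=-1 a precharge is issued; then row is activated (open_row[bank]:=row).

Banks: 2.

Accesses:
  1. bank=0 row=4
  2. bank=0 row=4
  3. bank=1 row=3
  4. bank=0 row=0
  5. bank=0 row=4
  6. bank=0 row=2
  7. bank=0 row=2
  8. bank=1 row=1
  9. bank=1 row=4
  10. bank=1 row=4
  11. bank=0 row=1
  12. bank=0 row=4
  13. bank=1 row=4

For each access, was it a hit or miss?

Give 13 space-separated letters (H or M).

Acc 1: bank0 row4 -> MISS (open row4); precharges=0
Acc 2: bank0 row4 -> HIT
Acc 3: bank1 row3 -> MISS (open row3); precharges=0
Acc 4: bank0 row0 -> MISS (open row0); precharges=1
Acc 5: bank0 row4 -> MISS (open row4); precharges=2
Acc 6: bank0 row2 -> MISS (open row2); precharges=3
Acc 7: bank0 row2 -> HIT
Acc 8: bank1 row1 -> MISS (open row1); precharges=4
Acc 9: bank1 row4 -> MISS (open row4); precharges=5
Acc 10: bank1 row4 -> HIT
Acc 11: bank0 row1 -> MISS (open row1); precharges=6
Acc 12: bank0 row4 -> MISS (open row4); precharges=7
Acc 13: bank1 row4 -> HIT

Answer: M H M M M M H M M H M M H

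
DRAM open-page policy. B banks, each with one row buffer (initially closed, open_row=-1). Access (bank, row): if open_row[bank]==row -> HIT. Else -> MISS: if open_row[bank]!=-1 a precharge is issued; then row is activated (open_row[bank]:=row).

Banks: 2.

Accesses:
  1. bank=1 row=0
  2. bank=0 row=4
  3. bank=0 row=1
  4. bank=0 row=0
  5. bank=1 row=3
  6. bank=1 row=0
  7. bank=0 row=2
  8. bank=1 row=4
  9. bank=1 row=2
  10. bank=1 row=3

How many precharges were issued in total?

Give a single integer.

Answer: 8

Derivation:
Acc 1: bank1 row0 -> MISS (open row0); precharges=0
Acc 2: bank0 row4 -> MISS (open row4); precharges=0
Acc 3: bank0 row1 -> MISS (open row1); precharges=1
Acc 4: bank0 row0 -> MISS (open row0); precharges=2
Acc 5: bank1 row3 -> MISS (open row3); precharges=3
Acc 6: bank1 row0 -> MISS (open row0); precharges=4
Acc 7: bank0 row2 -> MISS (open row2); precharges=5
Acc 8: bank1 row4 -> MISS (open row4); precharges=6
Acc 9: bank1 row2 -> MISS (open row2); precharges=7
Acc 10: bank1 row3 -> MISS (open row3); precharges=8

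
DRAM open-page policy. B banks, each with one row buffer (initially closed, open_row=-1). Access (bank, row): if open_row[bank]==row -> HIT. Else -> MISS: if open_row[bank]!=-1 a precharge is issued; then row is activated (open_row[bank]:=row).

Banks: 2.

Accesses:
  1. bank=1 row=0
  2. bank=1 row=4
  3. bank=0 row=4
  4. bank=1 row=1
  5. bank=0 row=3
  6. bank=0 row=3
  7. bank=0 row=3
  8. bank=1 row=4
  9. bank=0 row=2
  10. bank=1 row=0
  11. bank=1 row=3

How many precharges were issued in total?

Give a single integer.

Acc 1: bank1 row0 -> MISS (open row0); precharges=0
Acc 2: bank1 row4 -> MISS (open row4); precharges=1
Acc 3: bank0 row4 -> MISS (open row4); precharges=1
Acc 4: bank1 row1 -> MISS (open row1); precharges=2
Acc 5: bank0 row3 -> MISS (open row3); precharges=3
Acc 6: bank0 row3 -> HIT
Acc 7: bank0 row3 -> HIT
Acc 8: bank1 row4 -> MISS (open row4); precharges=4
Acc 9: bank0 row2 -> MISS (open row2); precharges=5
Acc 10: bank1 row0 -> MISS (open row0); precharges=6
Acc 11: bank1 row3 -> MISS (open row3); precharges=7

Answer: 7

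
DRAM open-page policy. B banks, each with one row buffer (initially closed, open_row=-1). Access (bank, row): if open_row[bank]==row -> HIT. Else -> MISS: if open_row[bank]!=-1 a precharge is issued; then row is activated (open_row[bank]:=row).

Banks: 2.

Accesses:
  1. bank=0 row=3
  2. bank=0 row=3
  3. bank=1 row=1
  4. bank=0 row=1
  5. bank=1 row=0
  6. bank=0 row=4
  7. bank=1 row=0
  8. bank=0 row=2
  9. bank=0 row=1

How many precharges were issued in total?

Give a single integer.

Answer: 5

Derivation:
Acc 1: bank0 row3 -> MISS (open row3); precharges=0
Acc 2: bank0 row3 -> HIT
Acc 3: bank1 row1 -> MISS (open row1); precharges=0
Acc 4: bank0 row1 -> MISS (open row1); precharges=1
Acc 5: bank1 row0 -> MISS (open row0); precharges=2
Acc 6: bank0 row4 -> MISS (open row4); precharges=3
Acc 7: bank1 row0 -> HIT
Acc 8: bank0 row2 -> MISS (open row2); precharges=4
Acc 9: bank0 row1 -> MISS (open row1); precharges=5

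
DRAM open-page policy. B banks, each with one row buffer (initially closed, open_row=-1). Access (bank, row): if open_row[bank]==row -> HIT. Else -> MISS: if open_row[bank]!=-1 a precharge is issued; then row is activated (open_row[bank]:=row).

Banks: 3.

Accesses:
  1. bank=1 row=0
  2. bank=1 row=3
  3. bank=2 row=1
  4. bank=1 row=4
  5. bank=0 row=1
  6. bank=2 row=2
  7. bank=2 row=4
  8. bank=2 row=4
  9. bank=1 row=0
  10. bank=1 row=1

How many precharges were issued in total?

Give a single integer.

Answer: 6

Derivation:
Acc 1: bank1 row0 -> MISS (open row0); precharges=0
Acc 2: bank1 row3 -> MISS (open row3); precharges=1
Acc 3: bank2 row1 -> MISS (open row1); precharges=1
Acc 4: bank1 row4 -> MISS (open row4); precharges=2
Acc 5: bank0 row1 -> MISS (open row1); precharges=2
Acc 6: bank2 row2 -> MISS (open row2); precharges=3
Acc 7: bank2 row4 -> MISS (open row4); precharges=4
Acc 8: bank2 row4 -> HIT
Acc 9: bank1 row0 -> MISS (open row0); precharges=5
Acc 10: bank1 row1 -> MISS (open row1); precharges=6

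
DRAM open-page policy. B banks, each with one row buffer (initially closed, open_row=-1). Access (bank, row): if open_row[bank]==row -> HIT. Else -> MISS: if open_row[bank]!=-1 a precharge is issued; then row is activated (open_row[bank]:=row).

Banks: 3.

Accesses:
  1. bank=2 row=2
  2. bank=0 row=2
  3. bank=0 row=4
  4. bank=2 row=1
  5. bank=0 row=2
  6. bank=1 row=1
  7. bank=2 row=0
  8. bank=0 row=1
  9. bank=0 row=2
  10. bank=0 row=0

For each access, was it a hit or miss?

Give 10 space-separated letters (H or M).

Answer: M M M M M M M M M M

Derivation:
Acc 1: bank2 row2 -> MISS (open row2); precharges=0
Acc 2: bank0 row2 -> MISS (open row2); precharges=0
Acc 3: bank0 row4 -> MISS (open row4); precharges=1
Acc 4: bank2 row1 -> MISS (open row1); precharges=2
Acc 5: bank0 row2 -> MISS (open row2); precharges=3
Acc 6: bank1 row1 -> MISS (open row1); precharges=3
Acc 7: bank2 row0 -> MISS (open row0); precharges=4
Acc 8: bank0 row1 -> MISS (open row1); precharges=5
Acc 9: bank0 row2 -> MISS (open row2); precharges=6
Acc 10: bank0 row0 -> MISS (open row0); precharges=7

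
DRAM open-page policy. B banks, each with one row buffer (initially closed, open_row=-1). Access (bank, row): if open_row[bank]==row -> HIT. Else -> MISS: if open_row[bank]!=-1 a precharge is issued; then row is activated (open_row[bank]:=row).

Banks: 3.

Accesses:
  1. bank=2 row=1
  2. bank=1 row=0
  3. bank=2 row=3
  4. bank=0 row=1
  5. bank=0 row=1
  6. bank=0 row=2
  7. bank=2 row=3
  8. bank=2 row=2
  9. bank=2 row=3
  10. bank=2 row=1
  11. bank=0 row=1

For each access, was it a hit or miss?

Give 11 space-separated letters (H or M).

Acc 1: bank2 row1 -> MISS (open row1); precharges=0
Acc 2: bank1 row0 -> MISS (open row0); precharges=0
Acc 3: bank2 row3 -> MISS (open row3); precharges=1
Acc 4: bank0 row1 -> MISS (open row1); precharges=1
Acc 5: bank0 row1 -> HIT
Acc 6: bank0 row2 -> MISS (open row2); precharges=2
Acc 7: bank2 row3 -> HIT
Acc 8: bank2 row2 -> MISS (open row2); precharges=3
Acc 9: bank2 row3 -> MISS (open row3); precharges=4
Acc 10: bank2 row1 -> MISS (open row1); precharges=5
Acc 11: bank0 row1 -> MISS (open row1); precharges=6

Answer: M M M M H M H M M M M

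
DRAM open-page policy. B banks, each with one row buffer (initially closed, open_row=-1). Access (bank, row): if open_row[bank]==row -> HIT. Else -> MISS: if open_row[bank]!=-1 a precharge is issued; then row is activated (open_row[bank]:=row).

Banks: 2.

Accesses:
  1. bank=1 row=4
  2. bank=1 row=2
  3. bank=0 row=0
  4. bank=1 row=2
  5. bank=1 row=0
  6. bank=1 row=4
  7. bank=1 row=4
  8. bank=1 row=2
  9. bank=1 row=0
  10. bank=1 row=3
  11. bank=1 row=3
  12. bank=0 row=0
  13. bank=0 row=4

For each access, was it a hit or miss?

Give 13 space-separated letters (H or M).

Answer: M M M H M M H M M M H H M

Derivation:
Acc 1: bank1 row4 -> MISS (open row4); precharges=0
Acc 2: bank1 row2 -> MISS (open row2); precharges=1
Acc 3: bank0 row0 -> MISS (open row0); precharges=1
Acc 4: bank1 row2 -> HIT
Acc 5: bank1 row0 -> MISS (open row0); precharges=2
Acc 6: bank1 row4 -> MISS (open row4); precharges=3
Acc 7: bank1 row4 -> HIT
Acc 8: bank1 row2 -> MISS (open row2); precharges=4
Acc 9: bank1 row0 -> MISS (open row0); precharges=5
Acc 10: bank1 row3 -> MISS (open row3); precharges=6
Acc 11: bank1 row3 -> HIT
Acc 12: bank0 row0 -> HIT
Acc 13: bank0 row4 -> MISS (open row4); precharges=7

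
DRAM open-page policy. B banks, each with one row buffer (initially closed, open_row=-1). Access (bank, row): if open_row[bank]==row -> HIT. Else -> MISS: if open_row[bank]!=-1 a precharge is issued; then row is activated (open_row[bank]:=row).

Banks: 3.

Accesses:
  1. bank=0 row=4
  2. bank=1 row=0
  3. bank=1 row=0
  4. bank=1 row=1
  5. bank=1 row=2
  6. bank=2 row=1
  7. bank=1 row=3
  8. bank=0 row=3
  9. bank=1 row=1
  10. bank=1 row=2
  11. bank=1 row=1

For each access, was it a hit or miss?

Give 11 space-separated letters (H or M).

Answer: M M H M M M M M M M M

Derivation:
Acc 1: bank0 row4 -> MISS (open row4); precharges=0
Acc 2: bank1 row0 -> MISS (open row0); precharges=0
Acc 3: bank1 row0 -> HIT
Acc 4: bank1 row1 -> MISS (open row1); precharges=1
Acc 5: bank1 row2 -> MISS (open row2); precharges=2
Acc 6: bank2 row1 -> MISS (open row1); precharges=2
Acc 7: bank1 row3 -> MISS (open row3); precharges=3
Acc 8: bank0 row3 -> MISS (open row3); precharges=4
Acc 9: bank1 row1 -> MISS (open row1); precharges=5
Acc 10: bank1 row2 -> MISS (open row2); precharges=6
Acc 11: bank1 row1 -> MISS (open row1); precharges=7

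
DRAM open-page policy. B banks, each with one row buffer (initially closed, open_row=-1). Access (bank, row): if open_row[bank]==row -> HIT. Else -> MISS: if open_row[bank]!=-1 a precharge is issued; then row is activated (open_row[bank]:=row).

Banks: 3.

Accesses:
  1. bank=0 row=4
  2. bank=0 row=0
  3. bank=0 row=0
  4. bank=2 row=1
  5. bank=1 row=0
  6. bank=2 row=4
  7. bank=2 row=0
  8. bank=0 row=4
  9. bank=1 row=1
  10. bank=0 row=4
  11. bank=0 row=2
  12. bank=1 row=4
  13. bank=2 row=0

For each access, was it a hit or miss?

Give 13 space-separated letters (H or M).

Acc 1: bank0 row4 -> MISS (open row4); precharges=0
Acc 2: bank0 row0 -> MISS (open row0); precharges=1
Acc 3: bank0 row0 -> HIT
Acc 4: bank2 row1 -> MISS (open row1); precharges=1
Acc 5: bank1 row0 -> MISS (open row0); precharges=1
Acc 6: bank2 row4 -> MISS (open row4); precharges=2
Acc 7: bank2 row0 -> MISS (open row0); precharges=3
Acc 8: bank0 row4 -> MISS (open row4); precharges=4
Acc 9: bank1 row1 -> MISS (open row1); precharges=5
Acc 10: bank0 row4 -> HIT
Acc 11: bank0 row2 -> MISS (open row2); precharges=6
Acc 12: bank1 row4 -> MISS (open row4); precharges=7
Acc 13: bank2 row0 -> HIT

Answer: M M H M M M M M M H M M H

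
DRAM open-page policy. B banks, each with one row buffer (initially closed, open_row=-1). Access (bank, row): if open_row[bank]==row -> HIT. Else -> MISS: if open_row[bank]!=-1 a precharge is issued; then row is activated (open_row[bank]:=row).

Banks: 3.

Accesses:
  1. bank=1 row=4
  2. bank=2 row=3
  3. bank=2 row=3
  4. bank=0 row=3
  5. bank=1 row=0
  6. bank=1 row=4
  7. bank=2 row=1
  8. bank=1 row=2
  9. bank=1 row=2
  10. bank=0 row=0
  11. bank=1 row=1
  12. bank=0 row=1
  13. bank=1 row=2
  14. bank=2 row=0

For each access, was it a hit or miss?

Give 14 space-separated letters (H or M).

Answer: M M H M M M M M H M M M M M

Derivation:
Acc 1: bank1 row4 -> MISS (open row4); precharges=0
Acc 2: bank2 row3 -> MISS (open row3); precharges=0
Acc 3: bank2 row3 -> HIT
Acc 4: bank0 row3 -> MISS (open row3); precharges=0
Acc 5: bank1 row0 -> MISS (open row0); precharges=1
Acc 6: bank1 row4 -> MISS (open row4); precharges=2
Acc 7: bank2 row1 -> MISS (open row1); precharges=3
Acc 8: bank1 row2 -> MISS (open row2); precharges=4
Acc 9: bank1 row2 -> HIT
Acc 10: bank0 row0 -> MISS (open row0); precharges=5
Acc 11: bank1 row1 -> MISS (open row1); precharges=6
Acc 12: bank0 row1 -> MISS (open row1); precharges=7
Acc 13: bank1 row2 -> MISS (open row2); precharges=8
Acc 14: bank2 row0 -> MISS (open row0); precharges=9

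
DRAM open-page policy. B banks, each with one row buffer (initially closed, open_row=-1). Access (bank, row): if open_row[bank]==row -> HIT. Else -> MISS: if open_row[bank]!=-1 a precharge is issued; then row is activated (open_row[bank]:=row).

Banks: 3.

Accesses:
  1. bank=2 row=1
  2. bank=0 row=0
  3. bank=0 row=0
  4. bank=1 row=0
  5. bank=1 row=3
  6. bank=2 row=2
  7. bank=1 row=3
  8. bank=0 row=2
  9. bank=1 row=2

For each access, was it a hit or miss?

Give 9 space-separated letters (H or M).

Answer: M M H M M M H M M

Derivation:
Acc 1: bank2 row1 -> MISS (open row1); precharges=0
Acc 2: bank0 row0 -> MISS (open row0); precharges=0
Acc 3: bank0 row0 -> HIT
Acc 4: bank1 row0 -> MISS (open row0); precharges=0
Acc 5: bank1 row3 -> MISS (open row3); precharges=1
Acc 6: bank2 row2 -> MISS (open row2); precharges=2
Acc 7: bank1 row3 -> HIT
Acc 8: bank0 row2 -> MISS (open row2); precharges=3
Acc 9: bank1 row2 -> MISS (open row2); precharges=4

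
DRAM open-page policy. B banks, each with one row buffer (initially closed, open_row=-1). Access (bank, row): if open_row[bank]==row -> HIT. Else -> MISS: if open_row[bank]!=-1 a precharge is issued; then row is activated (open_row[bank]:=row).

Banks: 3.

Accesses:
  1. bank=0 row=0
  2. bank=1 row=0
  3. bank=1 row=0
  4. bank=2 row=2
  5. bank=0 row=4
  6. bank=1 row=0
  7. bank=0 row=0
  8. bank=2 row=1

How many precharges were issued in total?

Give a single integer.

Answer: 3

Derivation:
Acc 1: bank0 row0 -> MISS (open row0); precharges=0
Acc 2: bank1 row0 -> MISS (open row0); precharges=0
Acc 3: bank1 row0 -> HIT
Acc 4: bank2 row2 -> MISS (open row2); precharges=0
Acc 5: bank0 row4 -> MISS (open row4); precharges=1
Acc 6: bank1 row0 -> HIT
Acc 7: bank0 row0 -> MISS (open row0); precharges=2
Acc 8: bank2 row1 -> MISS (open row1); precharges=3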